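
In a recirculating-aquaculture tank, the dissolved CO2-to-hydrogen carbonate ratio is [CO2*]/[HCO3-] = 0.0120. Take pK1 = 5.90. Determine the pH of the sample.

pH = 7.82

From K1 = [H⁺][HCO3-]/[CO2*]:  pH = pK1 − log₁₀([CO2*]/[HCO3-])
log₁₀(0.0120) = -1.921
pH = 5.90 − (-1.921) = 7.82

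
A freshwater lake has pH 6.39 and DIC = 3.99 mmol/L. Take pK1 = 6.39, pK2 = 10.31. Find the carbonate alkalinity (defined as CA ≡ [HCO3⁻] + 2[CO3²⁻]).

CA = [HCO3⁻] + 2[CO3²⁻] = (α₁ + 2α₂)·DIC
At pH 6.39: [H⁺]/K1 = 10^0.00 = 1.0000, K2/[H⁺] = 10^-3.92 = 0.00012023
α₁ = 1/(1 + 1.0000 + 0.00012023) = 1/2.0001 = 0.5000; α₂ = α₁·K2/[H⁺] = 6.011×10^-5
α₁ + 2α₂ = 0.5001
CA = 0.5001 × 3.99 = 2.00 mmol/L

CA = 2.00 mmol/L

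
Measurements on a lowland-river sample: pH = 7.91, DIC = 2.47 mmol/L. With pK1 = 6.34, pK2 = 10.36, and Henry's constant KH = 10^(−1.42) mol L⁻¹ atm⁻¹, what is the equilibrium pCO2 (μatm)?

α₀ = 1 / (1 + K1/[H⁺] + K1K2/[H⁺]²) = 1 / (1 + 10^+1.57 + 10^-0.88)
   = 1 / (1 + 37.154 + 0.13183) = 1/38.285 = 0.02612
[CO2*] = α₀ × DIC = 0.02612 × 2.47 = 0.06452 mmol/L
pCO2 = [CO2*]/KH = 6.452×10^-5 / 3.802×10^-2 = 1700 μatm

pCO2 = 1700 μatm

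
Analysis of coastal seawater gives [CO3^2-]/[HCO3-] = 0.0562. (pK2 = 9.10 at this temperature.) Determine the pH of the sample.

pH = 7.85

From K2 = [H⁺][CO3^2-]/[HCO3-]:  pH = pK2 + log₁₀([CO3^2-]/[HCO3-])
log₁₀(0.0562) = -1.250
pH = 9.10 + (-1.250) = 7.85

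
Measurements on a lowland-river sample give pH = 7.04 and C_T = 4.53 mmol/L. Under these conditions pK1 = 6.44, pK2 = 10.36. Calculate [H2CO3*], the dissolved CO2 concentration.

[CO2*] = 0.909 mmol/L

α₀ = 1 / (1 + K1/[H⁺] + K1K2/[H⁺]²) = 1 / (1 + 10^+0.60 + 10^-2.72)
   = 1 / (1 + 3.9811 + 0.0019055) = 1/4.9830 = 0.2007
[CO2*] = α₀ × DIC = 0.2007 × 4.53 = 0.909 mmol/L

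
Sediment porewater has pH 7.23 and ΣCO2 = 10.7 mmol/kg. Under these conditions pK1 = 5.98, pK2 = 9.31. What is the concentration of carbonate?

[CO3²⁻] = 0.0836 mmol/kg

α₂ = 1 / (1 + [H⁺]/K2 + [H⁺]²/(K1K2)) = 1 / (1 + 10^+2.08 + 10^+0.83)
   = 1 / (1 + 120.23 + 6.7608) = 1/127.99 = 0.007813
[CO3²⁻] = α₂ × DIC = 0.007813 × 10.7 = 0.0836 mmol/kg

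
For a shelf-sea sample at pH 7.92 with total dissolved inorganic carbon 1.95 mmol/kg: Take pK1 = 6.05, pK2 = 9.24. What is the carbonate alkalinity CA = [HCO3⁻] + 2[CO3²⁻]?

CA = [HCO3⁻] + 2[CO3²⁻] = (α₁ + 2α₂)·DIC
At pH 7.92: [H⁺]/K1 = 10^-1.87 = 0.013490, K2/[H⁺] = 10^-1.32 = 0.047863
α₁ = 1/(1 + 0.013490 + 0.047863) = 1/1.0614 = 0.9422; α₂ = α₁·K2/[H⁺] = 0.04510
α₁ + 2α₂ = 1.0324
CA = 1.0324 × 1.95 = 2.01 mmol/kg

CA = 2.01 mmol/kg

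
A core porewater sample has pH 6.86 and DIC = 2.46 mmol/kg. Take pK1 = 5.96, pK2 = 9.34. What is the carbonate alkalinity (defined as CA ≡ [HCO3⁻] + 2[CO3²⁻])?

CA = 2.19 mmol/kg

CA = [HCO3⁻] + 2[CO3²⁻] = (α₁ + 2α₂)·DIC
At pH 6.86: [H⁺]/K1 = 10^-0.90 = 0.12589, K2/[H⁺] = 10^-2.48 = 0.0033113
α₁ = 1/(1 + 0.12589 + 0.0033113) = 1/1.1292 = 0.8856; α₂ = α₁·K2/[H⁺] = 0.002932
α₁ + 2α₂ = 0.8914
CA = 0.8914 × 2.46 = 2.19 mmol/kg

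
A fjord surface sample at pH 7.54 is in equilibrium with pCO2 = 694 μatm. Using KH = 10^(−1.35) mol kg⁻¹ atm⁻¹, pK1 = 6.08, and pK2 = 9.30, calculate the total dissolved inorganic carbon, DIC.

DIC = 0.941 mmol/kg

[CO2*] = KH · pCO2 = 10^(−1.35) × 694×10^-6 = 3.100×10^-5 mol/kg
α₀ = 1/(1 + K1/[H⁺] + K1K2/[H⁺]²) = 1/(1 + 10^+1.46 + 10^-0.30) = 0.03296
DIC = [CO2*]/α₀ = 3.100×10^-5 / 0.03296 = 0.941 mmol/kg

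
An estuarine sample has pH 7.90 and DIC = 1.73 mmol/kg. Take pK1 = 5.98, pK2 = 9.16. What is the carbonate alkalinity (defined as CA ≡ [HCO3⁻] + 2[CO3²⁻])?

CA = 1.80 mmol/kg

CA = [HCO3⁻] + 2[CO3²⁻] = (α₁ + 2α₂)·DIC
At pH 7.90: [H⁺]/K1 = 10^-1.92 = 0.012023, K2/[H⁺] = 10^-1.26 = 0.054954
α₁ = 1/(1 + 0.012023 + 0.054954) = 1/1.0670 = 0.9372; α₂ = α₁·K2/[H⁺] = 0.05150
α₁ + 2α₂ = 1.0402
CA = 1.0402 × 1.73 = 1.80 mmol/kg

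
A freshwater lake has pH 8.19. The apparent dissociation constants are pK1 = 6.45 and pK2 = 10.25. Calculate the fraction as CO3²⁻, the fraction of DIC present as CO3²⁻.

α₂ = 1 / (1 + [H⁺]/K2 + [H⁺]²/(K1K2)) = 1 / (1 + 10^+2.06 + 10^+0.32)
   = 1 / (1 + 114.82 + 2.0893) = 1/117.90 = 0.008481

α₂ = 0.00848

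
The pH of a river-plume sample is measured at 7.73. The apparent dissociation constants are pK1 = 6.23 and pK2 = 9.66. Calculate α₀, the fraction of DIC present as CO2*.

α₀ = 0.0303

α₀ = 1 / (1 + K1/[H⁺] + K1K2/[H⁺]²) = 1 / (1 + 10^+1.50 + 10^-0.43)
   = 1 / (1 + 31.623 + 0.37154) = 1/32.994 = 0.03031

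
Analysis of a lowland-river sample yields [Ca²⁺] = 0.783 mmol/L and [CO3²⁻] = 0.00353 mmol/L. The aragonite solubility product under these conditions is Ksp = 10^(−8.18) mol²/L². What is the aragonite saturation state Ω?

Ω = 0.418

Ksp = 10^(−8.18) = 6.607×10^-9
Ω = [Ca²⁺][CO3²⁻]/Ksp = (0.783×10^-3)(0.00353×10^-3) / 6.607×10^-9 = 0.418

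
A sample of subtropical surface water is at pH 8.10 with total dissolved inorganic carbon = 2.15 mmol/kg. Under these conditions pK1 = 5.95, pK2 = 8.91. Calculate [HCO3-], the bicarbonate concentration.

[HCO3⁻] = 1.85 mmol/kg

α₁ = 1 / (1 + [H⁺]/K1 + K2/[H⁺]) = 1 / (1 + 10^-2.15 + 10^-0.81)
   = 1 / (1 + 0.0070795 + 0.15488) = 1/1.1620 = 0.8606
[HCO3⁻] = α₁ × DIC = 0.8606 × 2.15 = 1.85 mmol/kg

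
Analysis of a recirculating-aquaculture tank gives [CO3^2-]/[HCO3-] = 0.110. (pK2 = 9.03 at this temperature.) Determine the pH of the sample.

pH = 8.07

From K2 = [H⁺][CO3^2-]/[HCO3-]:  pH = pK2 + log₁₀([CO3^2-]/[HCO3-])
log₁₀(0.110) = -0.959
pH = 9.03 + (-0.959) = 8.07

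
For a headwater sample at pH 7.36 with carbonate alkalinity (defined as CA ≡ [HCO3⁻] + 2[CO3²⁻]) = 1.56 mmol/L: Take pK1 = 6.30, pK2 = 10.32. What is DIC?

DIC = 1.69 mmol/L

CA = [HCO3⁻] + 2[CO3²⁻] = (α₁ + 2α₂)·DIC
At pH 7.36: [H⁺]/K1 = 10^-1.06 = 0.087096, K2/[H⁺] = 10^-2.96 = 0.0010965
α₁ = 1/(1 + 0.087096 + 0.0010965) = 1/1.0882 = 0.9190; α₂ = α₁·K2/[H⁺] = 0.001008
α₁ + 2α₂ = 0.9210
DIC = CA / (α₁ + 2α₂) = 1.56 / 0.9210 = 1.69 mmol/L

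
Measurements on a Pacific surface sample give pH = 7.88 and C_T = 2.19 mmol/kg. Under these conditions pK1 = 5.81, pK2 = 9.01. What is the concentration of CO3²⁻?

[CO3²⁻] = 0.150 mmol/kg

α₂ = 1 / (1 + [H⁺]/K2 + [H⁺]²/(K1K2)) = 1 / (1 + 10^+1.13 + 10^-0.94)
   = 1 / (1 + 13.490 + 0.11482) = 1/14.604 = 0.06847
[CO3²⁻] = α₂ × DIC = 0.06847 × 2.19 = 0.150 mmol/kg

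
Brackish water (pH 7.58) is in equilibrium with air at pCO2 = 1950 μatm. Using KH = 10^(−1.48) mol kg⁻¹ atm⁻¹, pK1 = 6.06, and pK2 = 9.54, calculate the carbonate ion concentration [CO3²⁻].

[CO3²⁻] = 0.0234 mmol/kg

[CO2*] = KH · pCO2 = 10^(−1.48) × 1950×10^-6 = 6.457×10^-5 mol/kg
α₀ = 1/(1 + K1/[H⁺] + K1K2/[H⁺]²) = 1/(1 + 10^+1.52 + 10^-0.44) = 0.02901
DIC = [CO2*]/α₀ = 6.457×10^-5 / 0.02901 = 2.226 mmol/kg
[CO3²⁻] = α₂·DIC; α₂ = 0.01053, so [CO3²⁻] = 0.01053 × 2.226 = 0.0234 mmol/kg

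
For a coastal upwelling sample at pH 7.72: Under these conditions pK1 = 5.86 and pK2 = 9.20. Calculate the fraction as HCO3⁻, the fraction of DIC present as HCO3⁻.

α₁ = 0.955

α₁ = 1 / (1 + [H⁺]/K1 + K2/[H⁺]) = 1 / (1 + 10^-1.86 + 10^-1.48)
   = 1 / (1 + 0.013804 + 0.033113) = 1/1.0469 = 0.9552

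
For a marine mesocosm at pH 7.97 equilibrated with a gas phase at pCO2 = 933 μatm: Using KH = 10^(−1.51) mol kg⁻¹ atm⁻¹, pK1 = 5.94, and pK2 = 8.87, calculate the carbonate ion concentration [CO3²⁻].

[CO3²⁻] = 0.389 mmol/kg

[CO2*] = KH · pCO2 = 10^(−1.51) × 933×10^-6 = 2.883×10^-5 mol/kg
α₀ = 1/(1 + K1/[H⁺] + K1K2/[H⁺]²) = 1/(1 + 10^+2.03 + 10^+1.13) = 0.008221
DIC = [CO2*]/α₀ = 2.883×10^-5 / 0.008221 = 3.507 mmol/kg
[CO3²⁻] = α₂·DIC; α₂ = 0.1109, so [CO3²⁻] = 0.1109 × 3.507 = 0.389 mmol/kg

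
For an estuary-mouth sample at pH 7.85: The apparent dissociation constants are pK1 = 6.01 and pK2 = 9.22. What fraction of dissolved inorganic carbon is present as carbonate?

α₂ = 0.0404

α₂ = 1 / (1 + [H⁺]/K2 + [H⁺]²/(K1K2)) = 1 / (1 + 10^+1.37 + 10^-0.47)
   = 1 / (1 + 23.442 + 0.33884) = 1/24.781 = 0.04035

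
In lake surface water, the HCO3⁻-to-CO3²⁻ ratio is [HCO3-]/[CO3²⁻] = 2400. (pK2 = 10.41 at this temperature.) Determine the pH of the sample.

pH = 7.03

From K2 = [H⁺][CO3²⁻]/[HCO3-]:  pH = pK2 − log₁₀([HCO3-]/[CO3²⁻])
log₁₀(2400) = +3.380
pH = 10.41 − (+3.380) = 7.03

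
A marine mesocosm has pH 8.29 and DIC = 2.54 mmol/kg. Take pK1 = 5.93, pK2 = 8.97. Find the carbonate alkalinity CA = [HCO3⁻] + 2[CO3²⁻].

CA = [HCO3⁻] + 2[CO3²⁻] = (α₁ + 2α₂)·DIC
At pH 8.29: [H⁺]/K1 = 10^-2.36 = 0.0043652, K2/[H⁺] = 10^-0.68 = 0.20893
α₁ = 1/(1 + 0.0043652 + 0.20893) = 1/1.2133 = 0.8242; α₂ = α₁·K2/[H⁺] = 0.1722
α₁ + 2α₂ = 1.1686
CA = 1.1686 × 2.54 = 2.97 mmol/kg

CA = 2.97 mmol/kg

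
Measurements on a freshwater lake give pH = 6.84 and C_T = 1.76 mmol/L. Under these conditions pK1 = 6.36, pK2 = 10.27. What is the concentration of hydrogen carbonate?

[HCO3⁻] = 1.32 mmol/L

α₁ = 1 / (1 + [H⁺]/K1 + K2/[H⁺]) = 1 / (1 + 10^-0.48 + 10^-3.43)
   = 1 / (1 + 0.33113 + 0.00037154) = 1/1.3315 = 0.7510
[HCO3⁻] = α₁ × DIC = 0.7510 × 1.76 = 1.32 mmol/L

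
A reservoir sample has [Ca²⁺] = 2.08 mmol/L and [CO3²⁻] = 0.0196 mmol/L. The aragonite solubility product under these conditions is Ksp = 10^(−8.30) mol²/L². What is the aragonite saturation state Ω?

Ksp = 10^(−8.30) = 5.012×10^-9
Ω = [Ca²⁺][CO3²⁻]/Ksp = (2.08×10^-3)(0.0196×10^-3) / 5.012×10^-9 = 8.13

Ω = 8.13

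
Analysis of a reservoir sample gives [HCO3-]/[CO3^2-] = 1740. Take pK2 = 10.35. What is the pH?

pH = 7.11

From K2 = [H⁺][CO3^2-]/[HCO3-]:  pH = pK2 − log₁₀([HCO3-]/[CO3^2-])
log₁₀(1740) = +3.241
pH = 10.35 − (+3.241) = 7.11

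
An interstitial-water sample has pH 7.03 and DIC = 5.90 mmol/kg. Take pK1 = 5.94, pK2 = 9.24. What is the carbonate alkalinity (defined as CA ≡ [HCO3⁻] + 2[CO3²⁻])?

CA = 5.49 mmol/kg

CA = [HCO3⁻] + 2[CO3²⁻] = (α₁ + 2α₂)·DIC
At pH 7.03: [H⁺]/K1 = 10^-1.09 = 0.081283, K2/[H⁺] = 10^-2.21 = 0.0061660
α₁ = 1/(1 + 0.081283 + 0.0061660) = 1/1.0874 = 0.9196; α₂ = α₁·K2/[H⁺] = 0.005670
α₁ + 2α₂ = 0.9309
CA = 0.9309 × 5.90 = 5.49 mmol/kg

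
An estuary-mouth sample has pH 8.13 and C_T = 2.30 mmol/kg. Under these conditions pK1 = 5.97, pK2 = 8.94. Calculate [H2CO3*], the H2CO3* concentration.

α₀ = 1 / (1 + K1/[H⁺] + K1K2/[H⁺]²) = 1 / (1 + 10^+2.16 + 10^+1.35)
   = 1 / (1 + 144.54 + 22.387) = 1/167.93 = 0.005955
[CO2*] = α₀ × DIC = 0.005955 × 2.30 = 0.0137 mmol/kg = 13.7 μmol/kg

[CO2*] = 13.7 μmol/kg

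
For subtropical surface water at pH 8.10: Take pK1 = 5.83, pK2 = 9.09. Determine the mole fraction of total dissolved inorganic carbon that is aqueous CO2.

α₀ = 0.00485

α₀ = 1 / (1 + K1/[H⁺] + K1K2/[H⁺]²) = 1 / (1 + 10^+2.27 + 10^+1.28)
   = 1 / (1 + 186.21 + 19.055) = 1/206.26 = 0.004848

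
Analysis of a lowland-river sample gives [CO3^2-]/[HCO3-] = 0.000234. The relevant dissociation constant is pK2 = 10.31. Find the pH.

pH = 6.68

From K2 = [H⁺][CO3^2-]/[HCO3-]:  pH = pK2 + log₁₀([CO3^2-]/[HCO3-])
log₁₀(0.000234) = -3.631
pH = 10.31 + (-3.631) = 6.68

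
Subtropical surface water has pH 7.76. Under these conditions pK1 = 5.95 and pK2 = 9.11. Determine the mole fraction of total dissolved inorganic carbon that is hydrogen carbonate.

α₁ = 1 / (1 + [H⁺]/K1 + K2/[H⁺]) = 1 / (1 + 10^-1.81 + 10^-1.35)
   = 1 / (1 + 0.015488 + 0.044668) = 1/1.0602 = 0.9433

α₁ = 0.943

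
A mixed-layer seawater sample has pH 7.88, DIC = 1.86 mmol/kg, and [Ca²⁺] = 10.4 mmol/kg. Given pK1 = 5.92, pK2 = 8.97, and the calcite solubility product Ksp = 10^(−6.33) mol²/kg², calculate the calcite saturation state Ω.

α₂ = 1 / (1 + [H⁺]/K2 + [H⁺]²/(K1K2)) = 1 / (1 + 10^+1.09 + 10^-0.87)
   = 1 / (1 + 12.303 + 0.13490) = 1/13.438 = 0.07442
[CO3²⁻] = α₂ × DIC = 0.07442 × 1.86 = 0.1384 mmol/kg
Ksp = 10^(−6.33) = 4.677×10^-7
Ω = [Ca²⁺][CO3²⁻]/Ksp = (10.4×10^-3)(1.384×10^-4) / 4.677×10^-7 = 3.08

Ω = 3.08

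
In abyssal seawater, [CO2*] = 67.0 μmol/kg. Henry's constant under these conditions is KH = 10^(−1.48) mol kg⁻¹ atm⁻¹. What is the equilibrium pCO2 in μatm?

KH = 10^(−1.48) = 3.311×10^-2 mol kg⁻¹ atm⁻¹
pCO2 = [CO2*]/KH = 67.0×10^-6 / 3.311×10^-2 = 2.02×10^-3 atm = 2020 μatm

pCO2 = 2020 μatm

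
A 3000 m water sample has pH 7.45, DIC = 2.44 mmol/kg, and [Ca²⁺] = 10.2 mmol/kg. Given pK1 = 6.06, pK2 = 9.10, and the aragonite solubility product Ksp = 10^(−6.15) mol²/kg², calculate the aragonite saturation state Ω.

Ω = 0.740

α₂ = 1 / (1 + [H⁺]/K2 + [H⁺]²/(K1K2)) = 1 / (1 + 10^+1.65 + 10^+0.26)
   = 1 / (1 + 44.668 + 1.8197) = 1/47.488 = 0.02106
[CO3²⁻] = α₂ × DIC = 0.02106 × 2.44 = 0.05138 mmol/kg
Ksp = 10^(−6.15) = 7.079×10^-7
Ω = [Ca²⁺][CO3²⁻]/Ksp = (10.2×10^-3)(5.138×10^-5) / 7.079×10^-7 = 0.740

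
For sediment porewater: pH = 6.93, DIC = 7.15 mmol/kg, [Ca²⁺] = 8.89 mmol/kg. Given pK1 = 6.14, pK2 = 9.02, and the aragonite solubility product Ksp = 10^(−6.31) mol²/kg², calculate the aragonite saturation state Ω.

α₂ = 1 / (1 + [H⁺]/K2 + [H⁺]²/(K1K2)) = 1 / (1 + 10^+2.09 + 10^+1.30)
   = 1 / (1 + 123.03 + 19.953) = 1/143.98 = 0.006945
[CO3²⁻] = α₂ × DIC = 0.006945 × 7.15 = 0.04966 mmol/kg
Ksp = 10^(−6.31) = 4.898×10^-7
Ω = [Ca²⁺][CO3²⁻]/Ksp = (8.89×10^-3)(4.966×10^-5) / 4.898×10^-7 = 0.901

Ω = 0.901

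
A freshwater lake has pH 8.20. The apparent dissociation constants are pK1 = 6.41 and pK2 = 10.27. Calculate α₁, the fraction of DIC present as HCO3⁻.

α₁ = 1 / (1 + [H⁺]/K1 + K2/[H⁺]) = 1 / (1 + 10^-1.79 + 10^-2.07)
   = 1 / (1 + 0.016218 + 0.0085114) = 1/1.0247 = 0.9759

α₁ = 0.976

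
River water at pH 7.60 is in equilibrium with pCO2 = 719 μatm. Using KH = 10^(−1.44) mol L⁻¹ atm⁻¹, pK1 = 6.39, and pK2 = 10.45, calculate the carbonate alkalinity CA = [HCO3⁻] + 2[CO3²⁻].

[CO2*] = KH · pCO2 = 10^(−1.44) × 719×10^-6 = 2.611×10^-5 mol/L
α₀ = 1/(1 + K1/[H⁺] + K1K2/[H⁺]²) = 1/(1 + 10^+1.21 + 10^-1.64) = 0.05800
DIC = [CO2*]/α₀ = 2.611×10^-5 / 0.05800 = 0.4501 mmol/L
CA = (α₁ + 2α₂)·DIC = (0.9407 + 2×0.001329) × 0.4501 = 0.425 mmol/L

CA = 0.425 mmol/L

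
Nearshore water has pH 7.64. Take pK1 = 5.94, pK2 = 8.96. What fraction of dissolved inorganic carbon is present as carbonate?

α₂ = 0.0448

α₂ = 1 / (1 + [H⁺]/K2 + [H⁺]²/(K1K2)) = 1 / (1 + 10^+1.32 + 10^-0.38)
   = 1 / (1 + 20.893 + 0.41687) = 1/22.310 = 0.04482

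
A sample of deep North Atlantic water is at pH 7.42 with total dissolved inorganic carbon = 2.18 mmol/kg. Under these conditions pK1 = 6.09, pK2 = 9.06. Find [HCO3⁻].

α₁ = 1 / (1 + [H⁺]/K1 + K2/[H⁺]) = 1 / (1 + 10^-1.33 + 10^-1.64)
   = 1 / (1 + 0.046774 + 0.022909) = 1/1.0697 = 0.9349
[HCO3⁻] = α₁ × DIC = 0.9349 × 2.18 = 2.04 mmol/kg

[HCO3⁻] = 2.04 mmol/kg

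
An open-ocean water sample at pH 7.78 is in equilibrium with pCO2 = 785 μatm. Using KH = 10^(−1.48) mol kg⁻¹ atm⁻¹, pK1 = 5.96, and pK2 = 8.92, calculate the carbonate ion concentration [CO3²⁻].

[CO2*] = KH · pCO2 = 10^(−1.48) × 785×10^-6 = 2.599×10^-5 mol/kg
α₀ = 1/(1 + K1/[H⁺] + K1K2/[H⁺]²) = 1/(1 + 10^+1.82 + 10^+0.68) = 0.01392
DIC = [CO2*]/α₀ = 2.599×10^-5 / 0.01392 = 1.868 mmol/kg
[CO3²⁻] = α₂·DIC; α₂ = 0.06661, so [CO3²⁻] = 0.06661 × 1.868 = 0.124 mmol/kg

[CO3²⁻] = 0.124 mmol/kg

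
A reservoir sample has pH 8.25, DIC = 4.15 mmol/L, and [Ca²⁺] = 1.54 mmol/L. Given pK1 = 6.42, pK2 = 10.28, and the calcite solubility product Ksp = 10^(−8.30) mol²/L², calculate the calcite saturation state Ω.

Ω = 11.6

α₂ = 1 / (1 + [H⁺]/K2 + [H⁺]²/(K1K2)) = 1 / (1 + 10^+2.03 + 10^+0.20)
   = 1 / (1 + 107.15 + 1.5849) = 1/109.74 = 0.009113
[CO3²⁻] = α₂ × DIC = 0.009113 × 4.15 = 0.03782 mmol/L
Ksp = 10^(−8.30) = 5.012×10^-9
Ω = [Ca²⁺][CO3²⁻]/Ksp = (1.54×10^-3)(3.782×10^-5) / 5.012×10^-9 = 11.6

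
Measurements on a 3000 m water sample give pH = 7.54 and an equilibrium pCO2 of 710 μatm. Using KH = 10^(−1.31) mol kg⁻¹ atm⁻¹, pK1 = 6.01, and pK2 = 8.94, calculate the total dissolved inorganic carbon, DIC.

DIC = 1.26 mmol/kg

[CO2*] = KH · pCO2 = 10^(−1.31) × 710×10^-6 = 3.477×10^-5 mol/kg
α₀ = 1/(1 + K1/[H⁺] + K1K2/[H⁺]²) = 1/(1 + 10^+1.53 + 10^+0.13) = 0.02760
DIC = [CO2*]/α₀ = 3.477×10^-5 / 0.02760 = 1.26 mmol/kg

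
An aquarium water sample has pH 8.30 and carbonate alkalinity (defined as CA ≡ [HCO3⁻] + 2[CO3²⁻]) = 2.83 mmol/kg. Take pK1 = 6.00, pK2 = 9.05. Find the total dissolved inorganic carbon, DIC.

CA = [HCO3⁻] + 2[CO3²⁻] = (α₁ + 2α₂)·DIC
At pH 8.30: [H⁺]/K1 = 10^-2.30 = 0.0050119, K2/[H⁺] = 10^-0.75 = 0.17783
α₁ = 1/(1 + 0.0050119 + 0.17783) = 1/1.1828 = 0.8454; α₂ = α₁·K2/[H⁺] = 0.1503
α₁ + 2α₂ = 1.1461
DIC = CA / (α₁ + 2α₂) = 2.83 / 1.1461 = 2.47 mmol/kg

DIC = 2.47 mmol/kg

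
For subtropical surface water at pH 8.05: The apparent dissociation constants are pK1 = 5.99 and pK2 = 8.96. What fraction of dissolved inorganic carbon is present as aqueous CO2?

α₀ = 0.00770

α₀ = 1 / (1 + K1/[H⁺] + K1K2/[H⁺]²) = 1 / (1 + 10^+2.06 + 10^+1.15)
   = 1 / (1 + 114.82 + 14.125) = 1/129.94 = 0.007696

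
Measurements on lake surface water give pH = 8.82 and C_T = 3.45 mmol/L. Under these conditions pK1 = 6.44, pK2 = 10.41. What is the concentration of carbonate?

α₂ = 1 / (1 + [H⁺]/K2 + [H⁺]²/(K1K2)) = 1 / (1 + 10^+1.59 + 10^-0.79)
   = 1 / (1 + 38.905 + 0.16218) = 1/40.067 = 0.02496
[CO3²⁻] = α₂ × DIC = 0.02496 × 3.45 = 0.0861 mmol/L

[CO3²⁻] = 0.0861 mmol/L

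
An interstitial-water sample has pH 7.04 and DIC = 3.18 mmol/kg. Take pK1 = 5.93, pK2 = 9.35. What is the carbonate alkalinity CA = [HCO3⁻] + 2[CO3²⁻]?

CA = 2.97 mmol/kg

CA = [HCO3⁻] + 2[CO3²⁻] = (α₁ + 2α₂)·DIC
At pH 7.04: [H⁺]/K1 = 10^-1.11 = 0.077625, K2/[H⁺] = 10^-2.31 = 0.0048978
α₁ = 1/(1 + 0.077625 + 0.0048978) = 1/1.0825 = 0.9238; α₂ = α₁·K2/[H⁺] = 0.004524
α₁ + 2α₂ = 0.9328
CA = 0.9328 × 3.18 = 2.97 mmol/kg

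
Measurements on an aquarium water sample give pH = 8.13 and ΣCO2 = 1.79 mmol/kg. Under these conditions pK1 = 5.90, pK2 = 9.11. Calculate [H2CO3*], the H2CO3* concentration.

α₀ = 1 / (1 + K1/[H⁺] + K1K2/[H⁺]²) = 1 / (1 + 10^+2.23 + 10^+1.25)
   = 1 / (1 + 169.82 + 17.783) = 1/188.61 = 0.005302
[CO2*] = α₀ × DIC = 0.005302 × 1.79 = 0.00949 mmol/kg = 9.49 μmol/kg

[CO2*] = 9.49 μmol/kg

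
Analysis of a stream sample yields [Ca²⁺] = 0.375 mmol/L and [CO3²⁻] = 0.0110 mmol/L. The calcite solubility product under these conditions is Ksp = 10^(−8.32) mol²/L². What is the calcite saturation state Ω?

Ksp = 10^(−8.32) = 4.786×10^-9
Ω = [Ca²⁺][CO3²⁻]/Ksp = (0.375×10^-3)(0.0110×10^-3) / 4.786×10^-9 = 0.862

Ω = 0.862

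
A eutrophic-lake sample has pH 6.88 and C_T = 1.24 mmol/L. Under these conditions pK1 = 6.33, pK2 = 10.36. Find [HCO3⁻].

α₁ = 1 / (1 + [H⁺]/K1 + K2/[H⁺]) = 1 / (1 + 10^-0.55 + 10^-3.48)
   = 1 / (1 + 0.28184 + 0.00033113) = 1/1.2822 = 0.7799
[HCO3⁻] = α₁ × DIC = 0.7799 × 1.24 = 0.967 mmol/L

[HCO3⁻] = 0.967 mmol/L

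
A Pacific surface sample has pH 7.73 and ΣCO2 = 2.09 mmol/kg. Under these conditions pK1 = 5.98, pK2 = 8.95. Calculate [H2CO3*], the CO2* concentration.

α₀ = 1 / (1 + K1/[H⁺] + K1K2/[H⁺]²) = 1 / (1 + 10^+1.75 + 10^+0.53)
   = 1 / (1 + 56.234 + 3.3884) = 1/60.623 = 0.01650
[CO2*] = α₀ × DIC = 0.01650 × 2.09 = 0.0345 mmol/kg

[CO2*] = 0.0345 mmol/kg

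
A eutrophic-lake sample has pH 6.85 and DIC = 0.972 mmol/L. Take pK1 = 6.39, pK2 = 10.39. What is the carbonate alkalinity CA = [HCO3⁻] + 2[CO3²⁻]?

CA = [HCO3⁻] + 2[CO3²⁻] = (α₁ + 2α₂)·DIC
At pH 6.85: [H⁺]/K1 = 10^-0.46 = 0.34674, K2/[H⁺] = 10^-3.54 = 0.00028840
α₁ = 1/(1 + 0.34674 + 0.00028840) = 1/1.3470 = 0.7424; α₂ = α₁·K2/[H⁺] = 0.0002141
α₁ + 2α₂ = 0.7428
CA = 0.7428 × 0.972 = 0.722 mmol/L

CA = 0.722 mmol/L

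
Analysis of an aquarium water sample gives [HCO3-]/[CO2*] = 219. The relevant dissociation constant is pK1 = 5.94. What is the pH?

pH = 8.28

From K1 = [H⁺][HCO3-]/[CO2*]:  pH = pK1 + log₁₀([HCO3-]/[CO2*])
log₁₀(219) = +2.340
pH = 5.94 + (+2.340) = 8.28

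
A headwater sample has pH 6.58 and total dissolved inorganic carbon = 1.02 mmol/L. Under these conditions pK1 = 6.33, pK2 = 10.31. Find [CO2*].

α₀ = 1 / (1 + K1/[H⁺] + K1K2/[H⁺]²) = 1 / (1 + 10^+0.25 + 10^-3.48)
   = 1 / (1 + 1.7783 + 0.00033113) = 1/2.7786 = 0.3599
[CO2*] = α₀ × DIC = 0.3599 × 1.02 = 0.367 mmol/L

[CO2*] = 0.367 mmol/L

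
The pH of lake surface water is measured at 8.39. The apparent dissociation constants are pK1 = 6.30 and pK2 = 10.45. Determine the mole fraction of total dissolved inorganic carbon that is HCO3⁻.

α₁ = 1 / (1 + [H⁺]/K1 + K2/[H⁺]) = 1 / (1 + 10^-2.09 + 10^-2.06)
   = 1 / (1 + 0.0081283 + 0.0087096) = 1/1.0168 = 0.9834

α₁ = 0.983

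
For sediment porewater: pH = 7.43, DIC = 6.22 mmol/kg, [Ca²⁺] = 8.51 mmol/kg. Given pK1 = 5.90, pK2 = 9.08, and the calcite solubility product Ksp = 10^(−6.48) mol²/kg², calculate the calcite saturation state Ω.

Ω = 3.40

α₂ = 1 / (1 + [H⁺]/K2 + [H⁺]²/(K1K2)) = 1 / (1 + 10^+1.65 + 10^+0.12)
   = 1 / (1 + 44.668 + 1.3183) = 1/46.987 = 0.02128
[CO3²⁻] = α₂ × DIC = 0.02128 × 6.22 = 0.1324 mmol/kg
Ksp = 10^(−6.48) = 3.311×10^-7
Ω = [Ca²⁺][CO3²⁻]/Ksp = (8.51×10^-3)(1.324×10^-4) / 3.311×10^-7 = 3.40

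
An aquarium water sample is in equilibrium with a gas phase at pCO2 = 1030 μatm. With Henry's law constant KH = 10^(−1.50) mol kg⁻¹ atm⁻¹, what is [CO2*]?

[CO2*] = 32.6 μmol/kg

KH = 10^(−1.50) = 3.162×10^-2 mol kg⁻¹ atm⁻¹
[CO2*] = KH · pCO2 = 3.162×10^-2 × 1030×10^-6 atm = 3.26×10^-5 mol/kg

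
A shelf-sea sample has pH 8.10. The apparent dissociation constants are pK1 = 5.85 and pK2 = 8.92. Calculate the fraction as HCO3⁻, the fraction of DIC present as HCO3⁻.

α₁ = 1 / (1 + [H⁺]/K1 + K2/[H⁺]) = 1 / (1 + 10^-2.25 + 10^-0.82)
   = 1 / (1 + 0.0056234 + 0.15136) = 1/1.1570 = 0.8643

α₁ = 0.864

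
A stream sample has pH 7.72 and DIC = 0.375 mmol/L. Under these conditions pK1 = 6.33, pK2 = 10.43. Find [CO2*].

α₀ = 1 / (1 + K1/[H⁺] + K1K2/[H⁺]²) = 1 / (1 + 10^+1.39 + 10^-1.32)
   = 1 / (1 + 24.547 + 0.047863) = 1/25.595 = 0.03907
[CO2*] = α₀ × DIC = 0.03907 × 0.375 = 0.0147 mmol/L = 14.7 μmol/L

[CO2*] = 14.7 μmol/L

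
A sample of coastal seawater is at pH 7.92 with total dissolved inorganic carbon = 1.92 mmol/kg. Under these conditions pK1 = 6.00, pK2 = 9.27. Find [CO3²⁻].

α₂ = 1 / (1 + [H⁺]/K2 + [H⁺]²/(K1K2)) = 1 / (1 + 10^+1.35 + 10^-0.57)
   = 1 / (1 + 22.387 + 0.26915) = 1/23.656 = 0.04227
[CO3²⁻] = α₂ × DIC = 0.04227 × 1.92 = 0.0812 mmol/kg

[CO3²⁻] = 0.0812 mmol/kg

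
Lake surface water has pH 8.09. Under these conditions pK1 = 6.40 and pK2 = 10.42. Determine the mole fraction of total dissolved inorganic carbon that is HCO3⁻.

α₁ = 1 / (1 + [H⁺]/K1 + K2/[H⁺]) = 1 / (1 + 10^-1.69 + 10^-2.33)
   = 1 / (1 + 0.020417 + 0.0046774) = 1/1.0251 = 0.9755

α₁ = 0.976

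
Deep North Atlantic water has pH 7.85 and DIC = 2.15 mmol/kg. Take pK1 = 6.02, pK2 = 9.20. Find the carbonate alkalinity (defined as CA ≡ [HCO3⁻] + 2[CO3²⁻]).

CA = [HCO3⁻] + 2[CO3²⁻] = (α₁ + 2α₂)·DIC
At pH 7.85: [H⁺]/K1 = 10^-1.83 = 0.014791, K2/[H⁺] = 10^-1.35 = 0.044668
α₁ = 1/(1 + 0.014791 + 0.044668) = 1/1.0595 = 0.9439; α₂ = α₁·K2/[H⁺] = 0.04216
α₁ + 2α₂ = 1.0282
CA = 1.0282 × 2.15 = 2.21 mmol/kg

CA = 2.21 mmol/kg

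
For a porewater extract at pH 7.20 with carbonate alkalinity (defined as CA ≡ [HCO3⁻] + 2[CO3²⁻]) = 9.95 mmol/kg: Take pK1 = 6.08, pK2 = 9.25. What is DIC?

CA = [HCO3⁻] + 2[CO3²⁻] = (α₁ + 2α₂)·DIC
At pH 7.20: [H⁺]/K1 = 10^-1.12 = 0.075858, K2/[H⁺] = 10^-2.05 = 0.0089125
α₁ = 1/(1 + 0.075858 + 0.0089125) = 1/1.0848 = 0.9219; α₂ = α₁·K2/[H⁺] = 0.008216
α₁ + 2α₂ = 0.9383
DIC = CA / (α₁ + 2α₂) = 9.95 / 0.9383 = 10.6 mmol/kg

DIC = 10.6 mmol/kg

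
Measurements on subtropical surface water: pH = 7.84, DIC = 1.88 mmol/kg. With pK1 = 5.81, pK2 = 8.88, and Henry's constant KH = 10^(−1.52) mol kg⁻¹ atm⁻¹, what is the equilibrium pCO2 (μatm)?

pCO2 = 528 μatm

α₀ = 1 / (1 + K1/[H⁺] + K1K2/[H⁺]²) = 1 / (1 + 10^+2.03 + 10^+0.99)
   = 1 / (1 + 107.15 + 9.7724) = 1/117.92 = 0.008480
[CO2*] = α₀ × DIC = 0.008480 × 1.88 = 0.01594 mmol/kg = 15.94 μmol/kg
pCO2 = [CO2*]/KH = 1.594×10^-5 / 3.020×10^-2 = 528 μatm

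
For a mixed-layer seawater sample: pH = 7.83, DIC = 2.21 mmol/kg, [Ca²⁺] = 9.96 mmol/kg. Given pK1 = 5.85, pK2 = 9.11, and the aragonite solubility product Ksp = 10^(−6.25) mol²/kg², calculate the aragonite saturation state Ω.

α₂ = 1 / (1 + [H⁺]/K2 + [H⁺]²/(K1K2)) = 1 / (1 + 10^+1.28 + 10^-0.70)
   = 1 / (1 + 19.055 + 0.19953) = 1/20.254 = 0.04937
[CO3²⁻] = α₂ × DIC = 0.04937 × 2.21 = 0.1091 mmol/kg
Ksp = 10^(−6.25) = 5.623×10^-7
Ω = [Ca²⁺][CO3²⁻]/Ksp = (9.96×10^-3)(1.091×10^-4) / 5.623×10^-7 = 1.93

Ω = 1.93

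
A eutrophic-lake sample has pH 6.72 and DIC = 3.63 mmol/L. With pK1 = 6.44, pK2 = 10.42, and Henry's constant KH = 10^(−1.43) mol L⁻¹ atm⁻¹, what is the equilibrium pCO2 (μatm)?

α₀ = 1 / (1 + K1/[H⁺] + K1K2/[H⁺]²) = 1 / (1 + 10^+0.28 + 10^-3.42)
   = 1 / (1 + 1.9055 + 0.00038019) = 1/2.9058 = 0.3441
[CO2*] = α₀ × DIC = 0.3441 × 3.63 = 1.249 mmol/L
pCO2 = [CO2*]/KH = 1.249×10^-3 / 3.715×10^-2 = 3.36×10^4 μatm

pCO2 = 3.36×10^4 μatm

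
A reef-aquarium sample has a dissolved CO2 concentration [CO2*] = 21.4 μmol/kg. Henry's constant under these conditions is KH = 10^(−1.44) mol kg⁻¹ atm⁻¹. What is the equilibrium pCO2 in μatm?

KH = 10^(−1.44) = 3.631×10^-2 mol kg⁻¹ atm⁻¹
pCO2 = [CO2*]/KH = 21.4×10^-6 / 3.631×10^-2 = 5.89×10^-4 atm = 589 μatm

pCO2 = 589 μatm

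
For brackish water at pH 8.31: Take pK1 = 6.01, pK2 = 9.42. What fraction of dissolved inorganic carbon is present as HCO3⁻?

α₁ = 1 / (1 + [H⁺]/K1 + K2/[H⁺]) = 1 / (1 + 10^-2.30 + 10^-1.11)
   = 1 / (1 + 0.0050119 + 0.077625) = 1/1.0826 = 0.9237

α₁ = 0.924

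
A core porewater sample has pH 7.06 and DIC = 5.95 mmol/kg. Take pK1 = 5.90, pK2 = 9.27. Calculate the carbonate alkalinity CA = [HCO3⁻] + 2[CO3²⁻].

CA = 5.60 mmol/kg

CA = [HCO3⁻] + 2[CO3²⁻] = (α₁ + 2α₂)·DIC
At pH 7.06: [H⁺]/K1 = 10^-1.16 = 0.069183, K2/[H⁺] = 10^-2.21 = 0.0061660
α₁ = 1/(1 + 0.069183 + 0.0061660) = 1/1.0753 = 0.9299; α₂ = α₁·K2/[H⁺] = 0.005734
α₁ + 2α₂ = 0.9414
CA = 0.9414 × 5.95 = 5.60 mmol/kg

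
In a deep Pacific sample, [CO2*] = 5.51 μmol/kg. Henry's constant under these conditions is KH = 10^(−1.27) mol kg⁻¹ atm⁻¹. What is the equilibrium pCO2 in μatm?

pCO2 = 103 μatm

KH = 10^(−1.27) = 5.370×10^-2 mol kg⁻¹ atm⁻¹
pCO2 = [CO2*]/KH = 5.51×10^-6 / 5.370×10^-2 = 1.03×10^-4 atm = 103 μatm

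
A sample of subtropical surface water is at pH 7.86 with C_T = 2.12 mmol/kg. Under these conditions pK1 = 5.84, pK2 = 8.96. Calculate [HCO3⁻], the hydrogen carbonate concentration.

α₁ = 1 / (1 + [H⁺]/K1 + K2/[H⁺]) = 1 / (1 + 10^-2.02 + 10^-1.10)
   = 1 / (1 + 0.0095499 + 0.079433) = 1/1.0890 = 0.9183
[HCO3⁻] = α₁ × DIC = 0.9183 × 2.12 = 1.95 mmol/kg

[HCO3⁻] = 1.95 mmol/kg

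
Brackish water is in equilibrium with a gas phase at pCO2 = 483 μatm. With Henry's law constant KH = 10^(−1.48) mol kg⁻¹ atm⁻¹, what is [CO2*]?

[CO2*] = 16.0 μmol/kg

KH = 10^(−1.48) = 3.311×10^-2 mol kg⁻¹ atm⁻¹
[CO2*] = KH · pCO2 = 3.311×10^-2 × 483×10^-6 atm = 1.60×10^-5 mol/kg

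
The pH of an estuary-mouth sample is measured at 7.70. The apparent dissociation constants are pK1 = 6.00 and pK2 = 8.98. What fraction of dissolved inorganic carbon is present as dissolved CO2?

α₀ = 1 / (1 + K1/[H⁺] + K1K2/[H⁺]²) = 1 / (1 + 10^+1.70 + 10^+0.42)
   = 1 / (1 + 50.119 + 2.6303) = 1/53.749 = 0.01861

α₀ = 0.0186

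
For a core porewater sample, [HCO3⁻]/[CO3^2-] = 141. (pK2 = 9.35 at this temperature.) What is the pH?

pH = 7.20

From K2 = [H⁺][CO3^2-]/[HCO3⁻]:  pH = pK2 − log₁₀([HCO3⁻]/[CO3^2-])
log₁₀(141) = +2.149
pH = 9.35 − (+2.149) = 7.20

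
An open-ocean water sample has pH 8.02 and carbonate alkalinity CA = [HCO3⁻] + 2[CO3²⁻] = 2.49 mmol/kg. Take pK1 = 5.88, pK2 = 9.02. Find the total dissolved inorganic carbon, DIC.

CA = [HCO3⁻] + 2[CO3²⁻] = (α₁ + 2α₂)·DIC
At pH 8.02: [H⁺]/K1 = 10^-2.14 = 0.0072444, K2/[H⁺] = 10^-1.00 = 0.10000
α₁ = 1/(1 + 0.0072444 + 0.10000) = 1/1.1072 = 0.9031; α₂ = α₁·K2/[H⁺] = 0.09031
α₁ + 2α₂ = 1.0838
DIC = CA / (α₁ + 2α₂) = 2.49 / 1.0838 = 2.30 mmol/kg

DIC = 2.30 mmol/kg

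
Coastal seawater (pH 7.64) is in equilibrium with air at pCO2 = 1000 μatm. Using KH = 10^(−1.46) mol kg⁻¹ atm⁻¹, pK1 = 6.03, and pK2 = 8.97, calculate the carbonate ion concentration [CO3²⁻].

[CO2*] = KH · pCO2 = 10^(−1.46) × 1000×10^-6 = 3.467×10^-5 mol/kg
α₀ = 1/(1 + K1/[H⁺] + K1K2/[H⁺]²) = 1/(1 + 10^+1.61 + 10^+0.28) = 0.02291
DIC = [CO2*]/α₀ = 3.467×10^-5 / 0.02291 = 1.513 mmol/kg
[CO3²⁻] = α₂·DIC; α₂ = 0.04366, so [CO3²⁻] = 0.04366 × 1.513 = 0.0661 mmol/kg

[CO3²⁻] = 0.0661 mmol/kg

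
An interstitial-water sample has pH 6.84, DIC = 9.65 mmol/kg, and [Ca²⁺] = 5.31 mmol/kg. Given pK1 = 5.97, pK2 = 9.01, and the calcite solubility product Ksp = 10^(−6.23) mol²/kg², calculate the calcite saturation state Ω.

Ω = 0.515

α₂ = 1 / (1 + [H⁺]/K2 + [H⁺]²/(K1K2)) = 1 / (1 + 10^+2.17 + 10^+1.30)
   = 1 / (1 + 147.91 + 19.953) = 1/168.86 = 0.005922
[CO3²⁻] = α₂ × DIC = 0.005922 × 9.65 = 0.05715 mmol/kg
Ksp = 10^(−6.23) = 5.888×10^-7
Ω = [Ca²⁺][CO3²⁻]/Ksp = (5.31×10^-3)(5.715×10^-5) / 5.888×10^-7 = 0.515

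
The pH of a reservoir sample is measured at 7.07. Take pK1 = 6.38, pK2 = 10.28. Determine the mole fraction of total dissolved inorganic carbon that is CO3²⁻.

α₂ = 1 / (1 + [H⁺]/K2 + [H⁺]²/(K1K2)) = 1 / (1 + 10^+3.21 + 10^+2.52)
   = 1 / (1 + 1621.8 + 331.13) = 1/1953.9 = 0.0005118

α₂ = 0.000512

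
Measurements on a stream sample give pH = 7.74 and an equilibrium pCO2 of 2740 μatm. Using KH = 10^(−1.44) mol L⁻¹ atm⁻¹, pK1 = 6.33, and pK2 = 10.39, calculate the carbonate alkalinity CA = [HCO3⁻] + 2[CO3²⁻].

CA = 2.57 mmol/L

[CO2*] = KH · pCO2 = 10^(−1.44) × 2740×10^-6 = 9.948×10^-5 mol/L
α₀ = 1/(1 + K1/[H⁺] + K1K2/[H⁺]²) = 1/(1 + 10^+1.41 + 10^-1.24) = 0.03737
DIC = [CO2*]/α₀ = 9.948×10^-5 / 0.03737 = 2.662 mmol/L
CA = (α₁ + 2α₂)·DIC = (0.9605 + 2×0.002150) × 2.662 = 2.57 mmol/L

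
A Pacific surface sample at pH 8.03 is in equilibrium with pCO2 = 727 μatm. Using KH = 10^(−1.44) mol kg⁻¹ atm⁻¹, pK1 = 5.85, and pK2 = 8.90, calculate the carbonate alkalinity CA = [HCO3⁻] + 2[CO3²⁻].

CA = 5.07 mmol/kg

[CO2*] = KH · pCO2 = 10^(−1.44) × 727×10^-6 = 2.640×10^-5 mol/kg
α₀ = 1/(1 + K1/[H⁺] + K1K2/[H⁺]²) = 1/(1 + 10^+2.18 + 10^+1.31) = 0.005788
DIC = [CO2*]/α₀ = 2.640×10^-5 / 0.005788 = 4.560 mmol/kg
CA = (α₁ + 2α₂)·DIC = (0.8760 + 2×0.1182) × 4.560 = 5.07 mmol/kg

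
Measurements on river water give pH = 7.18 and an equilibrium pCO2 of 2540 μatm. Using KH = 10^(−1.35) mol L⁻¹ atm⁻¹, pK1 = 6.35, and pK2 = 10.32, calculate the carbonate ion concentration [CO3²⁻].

[CO3²⁻] = 0.556 μmol/L

[CO2*] = KH · pCO2 = 10^(−1.35) × 2540×10^-6 = 1.135×10^-4 mol/L
α₀ = 1/(1 + K1/[H⁺] + K1K2/[H⁺]²) = 1/(1 + 10^+0.83 + 10^-2.31) = 0.1288
DIC = [CO2*]/α₀ = 1.135×10^-4 / 0.1288 = 0.8811 mmol/L
[CO3²⁻] = α₂·DIC; α₂ = 0.0006307, so [CO3²⁻] = 0.0006307 × 0.8811 = 0.000556 mmol/L = 0.556 μmol/L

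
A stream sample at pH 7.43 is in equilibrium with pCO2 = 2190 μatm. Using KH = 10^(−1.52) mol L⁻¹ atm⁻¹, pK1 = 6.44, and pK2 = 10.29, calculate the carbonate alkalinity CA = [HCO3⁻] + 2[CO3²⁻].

CA = 0.648 mmol/L

[CO2*] = KH · pCO2 = 10^(−1.52) × 2190×10^-6 = 6.614×10^-5 mol/L
α₀ = 1/(1 + K1/[H⁺] + K1K2/[H⁺]²) = 1/(1 + 10^+0.99 + 10^-1.87) = 0.09271
DIC = [CO2*]/α₀ = 6.614×10^-5 / 0.09271 = 0.7133 mmol/L
CA = (α₁ + 2α₂)·DIC = (0.9060 + 2×0.001251) × 0.7133 = 0.648 mmol/L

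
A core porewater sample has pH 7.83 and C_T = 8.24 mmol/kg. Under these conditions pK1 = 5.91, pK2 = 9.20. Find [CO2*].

[CO2*] = 0.0939 mmol/kg

α₀ = 1 / (1 + K1/[H⁺] + K1K2/[H⁺]²) = 1 / (1 + 10^+1.92 + 10^+0.55)
   = 1 / (1 + 83.176 + 3.5481) = 1/87.725 = 0.01140
[CO2*] = α₀ × DIC = 0.01140 × 8.24 = 0.0939 mmol/kg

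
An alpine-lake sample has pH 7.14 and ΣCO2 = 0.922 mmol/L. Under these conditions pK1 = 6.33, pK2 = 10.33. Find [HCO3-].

[HCO3⁻] = 0.798 mmol/L

α₁ = 1 / (1 + [H⁺]/K1 + K2/[H⁺]) = 1 / (1 + 10^-0.81 + 10^-3.19)
   = 1 / (1 + 0.15488 + 0.00064565) = 1/1.1555 = 0.8654
[HCO3⁻] = α₁ × DIC = 0.8654 × 0.922 = 0.798 mmol/L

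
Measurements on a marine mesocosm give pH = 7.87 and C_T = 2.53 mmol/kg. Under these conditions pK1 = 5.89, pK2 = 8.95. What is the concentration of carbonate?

[CO3²⁻] = 0.192 mmol/kg

α₂ = 1 / (1 + [H⁺]/K2 + [H⁺]²/(K1K2)) = 1 / (1 + 10^+1.08 + 10^-0.90)
   = 1 / (1 + 12.023 + 0.12589) = 1/13.149 = 0.07605
[CO3²⁻] = α₂ × DIC = 0.07605 × 2.53 = 0.192 mmol/kg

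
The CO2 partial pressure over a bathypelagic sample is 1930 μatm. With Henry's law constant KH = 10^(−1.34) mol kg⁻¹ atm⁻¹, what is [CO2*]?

KH = 10^(−1.34) = 4.571×10^-2 mol kg⁻¹ atm⁻¹
[CO2*] = KH · pCO2 = 4.571×10^-2 × 1930×10^-6 atm = 8.82×10^-5 mol/kg

[CO2*] = 88.2 μmol/kg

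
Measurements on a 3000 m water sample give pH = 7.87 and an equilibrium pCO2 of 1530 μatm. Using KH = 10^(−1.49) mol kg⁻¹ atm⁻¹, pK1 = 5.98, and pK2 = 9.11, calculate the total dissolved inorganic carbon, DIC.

DIC = 4.11 mmol/kg

[CO2*] = KH · pCO2 = 10^(−1.49) × 1530×10^-6 = 4.951×10^-5 mol/kg
α₀ = 1/(1 + K1/[H⁺] + K1K2/[H⁺]²) = 1/(1 + 10^+1.89 + 10^+0.65) = 0.01203
DIC = [CO2*]/α₀ = 4.951×10^-5 / 0.01203 = 4.11 mmol/kg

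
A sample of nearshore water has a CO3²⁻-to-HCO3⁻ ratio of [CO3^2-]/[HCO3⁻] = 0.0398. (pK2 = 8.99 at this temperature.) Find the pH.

From K2 = [H⁺][CO3^2-]/[HCO3⁻]:  pH = pK2 + log₁₀([CO3^2-]/[HCO3⁻])
log₁₀(0.0398) = -1.400
pH = 8.99 + (-1.400) = 7.59

pH = 7.59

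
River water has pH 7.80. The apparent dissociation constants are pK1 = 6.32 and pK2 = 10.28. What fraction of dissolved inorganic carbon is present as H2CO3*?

α₀ = 0.0319

α₀ = 1 / (1 + K1/[H⁺] + K1K2/[H⁺]²) = 1 / (1 + 10^+1.48 + 10^-1.00)
   = 1 / (1 + 30.200 + 0.10000) = 1/31.300 = 0.03195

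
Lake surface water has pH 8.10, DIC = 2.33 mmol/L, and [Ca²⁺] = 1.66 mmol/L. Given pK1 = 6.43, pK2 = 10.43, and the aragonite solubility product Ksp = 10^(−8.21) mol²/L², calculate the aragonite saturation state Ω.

α₂ = 1 / (1 + [H⁺]/K2 + [H⁺]²/(K1K2)) = 1 / (1 + 10^+2.33 + 10^+0.66)
   = 1 / (1 + 213.80 + 4.5709) = 1/219.37 = 0.004559
[CO3²⁻] = α₂ × DIC = 0.004559 × 2.33 = 0.01062 mmol/L = 10.62 μmol/L
Ksp = 10^(−8.21) = 6.166×10^-9
Ω = [Ca²⁺][CO3²⁻]/Ksp = (1.66×10^-3)(1.062×10^-5) / 6.166×10^-9 = 2.86

Ω = 2.86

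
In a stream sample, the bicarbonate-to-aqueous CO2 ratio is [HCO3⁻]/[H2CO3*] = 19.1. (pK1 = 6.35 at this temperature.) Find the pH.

From K1 = [H⁺][HCO3⁻]/[H2CO3*]:  pH = pK1 + log₁₀([HCO3⁻]/[H2CO3*])
log₁₀(19.1) = +1.281
pH = 6.35 + (+1.281) = 7.63

pH = 7.63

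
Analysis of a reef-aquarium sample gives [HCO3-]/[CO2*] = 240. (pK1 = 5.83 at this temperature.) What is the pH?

pH = 8.21

From K1 = [H⁺][HCO3-]/[CO2*]:  pH = pK1 + log₁₀([HCO3-]/[CO2*])
log₁₀(240) = +2.380
pH = 5.83 + (+2.380) = 8.21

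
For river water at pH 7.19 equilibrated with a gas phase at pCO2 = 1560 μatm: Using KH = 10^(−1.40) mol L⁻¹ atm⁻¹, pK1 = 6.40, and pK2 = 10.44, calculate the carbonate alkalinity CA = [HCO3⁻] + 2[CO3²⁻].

CA = 0.383 mmol/L

[CO2*] = KH · pCO2 = 10^(−1.40) × 1560×10^-6 = 6.210×10^-5 mol/L
α₀ = 1/(1 + K1/[H⁺] + K1K2/[H⁺]²) = 1/(1 + 10^+0.79 + 10^-2.46) = 0.1395
DIC = [CO2*]/α₀ = 6.210×10^-5 / 0.1395 = 0.4453 mmol/L
CA = (α₁ + 2α₂)·DIC = (0.8600 + 2×0.0004836) × 0.4453 = 0.383 mmol/L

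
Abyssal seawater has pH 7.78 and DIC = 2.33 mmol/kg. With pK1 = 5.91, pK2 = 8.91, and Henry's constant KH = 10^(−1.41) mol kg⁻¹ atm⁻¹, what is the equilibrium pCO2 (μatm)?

α₀ = 1 / (1 + K1/[H⁺] + K1K2/[H⁺]²) = 1 / (1 + 10^+1.87 + 10^+0.74)
   = 1 / (1 + 74.131 + 5.4954) = 1/80.626 = 0.01240
[CO2*] = α₀ × DIC = 0.01240 × 2.33 = 0.02890 mmol/kg
pCO2 = [CO2*]/KH = 2.890×10^-5 / 3.890×10^-2 = 743 μatm

pCO2 = 743 μatm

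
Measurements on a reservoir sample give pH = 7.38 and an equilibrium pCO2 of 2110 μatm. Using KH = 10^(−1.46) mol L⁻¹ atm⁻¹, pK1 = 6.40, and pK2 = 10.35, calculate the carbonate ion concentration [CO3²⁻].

[CO2*] = KH · pCO2 = 10^(−1.46) × 2110×10^-6 = 7.316×10^-5 mol/L
α₀ = 1/(1 + K1/[H⁺] + K1K2/[H⁺]²) = 1/(1 + 10^+0.98 + 10^-1.99) = 0.09470
DIC = [CO2*]/α₀ = 7.316×10^-5 / 0.09470 = 0.7726 mmol/L
[CO3²⁻] = α₂·DIC; α₂ = 0.0009690, so [CO3²⁻] = 0.0009690 × 0.7726 = 0.000749 mmol/L = 0.749 μmol/L

[CO3²⁻] = 0.749 μmol/L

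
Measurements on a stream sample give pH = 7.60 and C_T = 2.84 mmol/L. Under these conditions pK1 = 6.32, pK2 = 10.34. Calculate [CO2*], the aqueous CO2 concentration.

[CO2*] = 0.141 mmol/L

α₀ = 1 / (1 + K1/[H⁺] + K1K2/[H⁺]²) = 1 / (1 + 10^+1.28 + 10^-1.46)
   = 1 / (1 + 19.055 + 0.034674) = 1/20.089 = 0.04978
[CO2*] = α₀ × DIC = 0.04978 × 2.84 = 0.141 mmol/L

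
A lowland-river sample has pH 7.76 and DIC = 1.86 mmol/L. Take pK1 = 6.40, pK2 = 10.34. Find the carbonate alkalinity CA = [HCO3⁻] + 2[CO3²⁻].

CA = [HCO3⁻] + 2[CO3²⁻] = (α₁ + 2α₂)·DIC
At pH 7.76: [H⁺]/K1 = 10^-1.36 = 0.043652, K2/[H⁺] = 10^-2.58 = 0.0026303
α₁ = 1/(1 + 0.043652 + 0.0026303) = 1/1.0463 = 0.9558; α₂ = α₁·K2/[H⁺] = 0.002514
α₁ + 2α₂ = 0.9608
CA = 0.9608 × 1.86 = 1.79 mmol/L

CA = 1.79 mmol/L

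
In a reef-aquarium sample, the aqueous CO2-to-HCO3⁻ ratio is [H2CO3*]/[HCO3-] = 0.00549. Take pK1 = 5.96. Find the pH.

From K1 = [H⁺][HCO3-]/[H2CO3*]:  pH = pK1 − log₁₀([H2CO3*]/[HCO3-])
log₁₀(0.00549) = -2.260
pH = 5.96 − (-2.260) = 8.22

pH = 8.22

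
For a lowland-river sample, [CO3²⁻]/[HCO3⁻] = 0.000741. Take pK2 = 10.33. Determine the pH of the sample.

From K2 = [H⁺][CO3²⁻]/[HCO3⁻]:  pH = pK2 + log₁₀([CO3²⁻]/[HCO3⁻])
log₁₀(0.000741) = -3.130
pH = 10.33 + (-3.130) = 7.20

pH = 7.20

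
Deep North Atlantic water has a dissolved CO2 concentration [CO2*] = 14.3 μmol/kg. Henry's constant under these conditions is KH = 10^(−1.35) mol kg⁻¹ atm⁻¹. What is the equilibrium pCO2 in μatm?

pCO2 = 320 μatm

KH = 10^(−1.35) = 4.467×10^-2 mol kg⁻¹ atm⁻¹
pCO2 = [CO2*]/KH = 14.3×10^-6 / 4.467×10^-2 = 3.20×10^-4 atm = 320 μatm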